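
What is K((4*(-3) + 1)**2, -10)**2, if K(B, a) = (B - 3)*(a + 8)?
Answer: 55696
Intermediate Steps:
K(B, a) = (-3 + B)*(8 + a)
K((4*(-3) + 1)**2, -10)**2 = (-24 - 3*(-10) + 8*(4*(-3) + 1)**2 + (4*(-3) + 1)**2*(-10))**2 = (-24 + 30 + 8*(-12 + 1)**2 + (-12 + 1)**2*(-10))**2 = (-24 + 30 + 8*(-11)**2 + (-11)**2*(-10))**2 = (-24 + 30 + 8*121 + 121*(-10))**2 = (-24 + 30 + 968 - 1210)**2 = (-236)**2 = 55696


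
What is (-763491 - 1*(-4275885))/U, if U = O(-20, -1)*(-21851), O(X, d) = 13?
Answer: -3512394/284063 ≈ -12.365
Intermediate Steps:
U = -284063 (U = 13*(-21851) = -284063)
(-763491 - 1*(-4275885))/U = (-763491 - 1*(-4275885))/(-284063) = (-763491 + 4275885)*(-1/284063) = 3512394*(-1/284063) = -3512394/284063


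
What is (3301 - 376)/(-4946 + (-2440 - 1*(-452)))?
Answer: -2925/6934 ≈ -0.42183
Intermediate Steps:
(3301 - 376)/(-4946 + (-2440 - 1*(-452))) = 2925/(-4946 + (-2440 + 452)) = 2925/(-4946 - 1988) = 2925/(-6934) = 2925*(-1/6934) = -2925/6934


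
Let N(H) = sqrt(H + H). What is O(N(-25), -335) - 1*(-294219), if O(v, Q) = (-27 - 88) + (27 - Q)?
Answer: 294466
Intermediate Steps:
N(H) = sqrt(2)*sqrt(H) (N(H) = sqrt(2*H) = sqrt(2)*sqrt(H))
O(v, Q) = -88 - Q (O(v, Q) = -115 + (27 - Q) = -88 - Q)
O(N(-25), -335) - 1*(-294219) = (-88 - 1*(-335)) - 1*(-294219) = (-88 + 335) + 294219 = 247 + 294219 = 294466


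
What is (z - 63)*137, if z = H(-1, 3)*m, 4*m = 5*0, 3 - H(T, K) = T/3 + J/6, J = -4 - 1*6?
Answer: -8631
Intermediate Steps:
J = -10 (J = -4 - 6 = -10)
H(T, K) = 14/3 - T/3 (H(T, K) = 3 - (T/3 - 10/6) = 3 - (T*(⅓) - 10*⅙) = 3 - (T/3 - 5/3) = 3 - (-5/3 + T/3) = 3 + (5/3 - T/3) = 14/3 - T/3)
m = 0 (m = (5*0)/4 = (¼)*0 = 0)
z = 0 (z = (14/3 - ⅓*(-1))*0 = (14/3 + ⅓)*0 = 5*0 = 0)
(z - 63)*137 = (0 - 63)*137 = -63*137 = -8631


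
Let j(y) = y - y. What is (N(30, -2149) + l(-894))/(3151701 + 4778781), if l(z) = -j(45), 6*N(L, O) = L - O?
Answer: 2179/47582892 ≈ 4.5794e-5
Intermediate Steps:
j(y) = 0
N(L, O) = -O/6 + L/6 (N(L, O) = (L - O)/6 = -O/6 + L/6)
l(z) = 0 (l(z) = -1*0 = 0)
(N(30, -2149) + l(-894))/(3151701 + 4778781) = ((-⅙*(-2149) + (⅙)*30) + 0)/(3151701 + 4778781) = ((2149/6 + 5) + 0)/7930482 = (2179/6 + 0)*(1/7930482) = (2179/6)*(1/7930482) = 2179/47582892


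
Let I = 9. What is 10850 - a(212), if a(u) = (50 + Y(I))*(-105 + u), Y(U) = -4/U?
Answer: 49928/9 ≈ 5547.6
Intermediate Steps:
a(u) = -15610/3 + 446*u/9 (a(u) = (50 - 4/9)*(-105 + u) = 446*(-105 + u)/9 = -15610/3 + 446*u/9)
10850 - a(212) = 10850 - (-15610/3 + (446/9)*212) = 10850 - (-15610/3 + 94552/9) = 10850 - 1*47722/9 = 10850 - 47722/9 = 49928/9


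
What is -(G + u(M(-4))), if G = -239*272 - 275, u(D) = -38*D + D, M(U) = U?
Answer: 65135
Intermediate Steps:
u(D) = -37*D
G = -65283 (G = -65008 - 275 = -65283)
-(G + u(M(-4))) = -(-65283 - 37*(-4)) = -(-65283 + 148) = -1*(-65135) = 65135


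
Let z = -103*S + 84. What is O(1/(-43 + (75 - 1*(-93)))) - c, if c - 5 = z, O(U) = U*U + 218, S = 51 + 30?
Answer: 132375001/15625 ≈ 8472.0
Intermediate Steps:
S = 81
z = -8259 (z = -103*81 + 84 = -8343 + 84 = -8259)
O(U) = 218 + U² (O(U) = U² + 218 = 218 + U²)
c = -8254 (c = 5 - 8259 = -8254)
O(1/(-43 + (75 - 1*(-93)))) - c = (218 + (1/(-43 + (75 - 1*(-93))))²) - 1*(-8254) = (218 + (1/(-43 + (75 + 93)))²) + 8254 = (218 + (1/(-43 + 168))²) + 8254 = (218 + (1/125)²) + 8254 = (218 + 1/15625) + 8254 = 3406251/15625 + 8254 = 132375001/15625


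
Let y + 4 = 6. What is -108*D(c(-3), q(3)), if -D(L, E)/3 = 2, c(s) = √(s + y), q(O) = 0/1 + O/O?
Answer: 648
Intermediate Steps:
y = 2 (y = -4 + 6 = 2)
q(O) = 1 (q(O) = 0*1 + 1 = 0 + 1 = 1)
c(s) = √(2 + s) (c(s) = √(s + 2) = √(2 + s))
D(L, E) = -6 (D(L, E) = -3*2 = -6)
-108*D(c(-3), q(3)) = -108*(-6) = 648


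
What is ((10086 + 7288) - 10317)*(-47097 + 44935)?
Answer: -15257234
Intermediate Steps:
((10086 + 7288) - 10317)*(-47097 + 44935) = (17374 - 10317)*(-2162) = 7057*(-2162) = -15257234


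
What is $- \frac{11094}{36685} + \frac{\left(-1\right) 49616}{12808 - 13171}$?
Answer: $\frac{165103258}{1210605} \approx 136.38$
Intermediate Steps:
$- \frac{11094}{36685} + \frac{\left(-1\right) 49616}{12808 - 13171} = \left(-11094\right) \frac{1}{36685} - \frac{49616}{12808 - 13171} = - \frac{11094}{36685} - \frac{49616}{-363} = - \frac{11094}{36685} - - \frac{49616}{363} = - \frac{11094}{36685} + \frac{49616}{363} = \frac{165103258}{1210605}$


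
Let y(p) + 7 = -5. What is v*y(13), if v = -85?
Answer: 1020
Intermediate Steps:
y(p) = -12 (y(p) = -7 - 5 = -12)
v*y(13) = -85*(-12) = 1020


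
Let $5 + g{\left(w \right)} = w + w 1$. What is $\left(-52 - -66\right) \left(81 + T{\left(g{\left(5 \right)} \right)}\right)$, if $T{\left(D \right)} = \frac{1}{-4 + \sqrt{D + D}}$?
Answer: $\frac{3374}{3} - \frac{7 \sqrt{10}}{3} \approx 1117.3$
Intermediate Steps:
$g{\left(w \right)} = -5 + 2 w$ ($g{\left(w \right)} = -5 + \left(w + w 1\right) = -5 + \left(w + w\right) = -5 + 2 w$)
$T{\left(D \right)} = \frac{1}{-4 + \sqrt{2} \sqrt{D}}$ ($T{\left(D \right)} = \frac{1}{-4 + \sqrt{2 D}} = \frac{1}{-4 + \sqrt{2} \sqrt{D}}$)
$\left(-52 - -66\right) \left(81 + T{\left(g{\left(5 \right)} \right)}\right) = \left(-52 - -66\right) \left(81 + \frac{1}{-4 + \sqrt{2} \sqrt{-5 + 2 \cdot 5}}\right) = \left(-52 + 66\right) \left(81 + \frac{1}{-4 + \sqrt{2} \sqrt{-5 + 10}}\right) = 14 \left(81 + \frac{1}{-4 + \sqrt{2} \sqrt{5}}\right) = 14 \left(81 + \frac{1}{-4 + \sqrt{10}}\right) = 1134 + \frac{14}{-4 + \sqrt{10}}$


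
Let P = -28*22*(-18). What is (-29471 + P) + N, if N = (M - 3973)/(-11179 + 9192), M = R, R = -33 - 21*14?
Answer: -36522721/1987 ≈ -18381.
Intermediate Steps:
P = 11088 (P = -616*(-18) = 11088)
R = -327 (R = -33 - 294 = -327)
M = -327
N = 4300/1987 (N = (-327 - 3973)/(-11179 + 9192) = -4300/(-1987) = -4300*(-1/1987) = 4300/1987 ≈ 2.1641)
(-29471 + P) + N = (-29471 + 11088) + 4300/1987 = -18383 + 4300/1987 = -36522721/1987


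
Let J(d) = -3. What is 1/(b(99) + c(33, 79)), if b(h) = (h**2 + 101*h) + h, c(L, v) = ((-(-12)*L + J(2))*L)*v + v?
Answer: 1/1044529 ≈ 9.5737e-7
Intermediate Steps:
c(L, v) = v + L*v*(-3 + 12*L) (c(L, v) = ((-(-12)*L - 3)*L)*v + v = ((12*L - 3)*L)*v + v = ((-3 + 12*L)*L)*v + v = (L*(-3 + 12*L))*v + v = L*v*(-3 + 12*L) + v = v + L*v*(-3 + 12*L))
b(h) = h**2 + 102*h
1/(b(99) + c(33, 79)) = 1/(99*(102 + 99) + 79*(1 - 3*33 + 12*33**2)) = 1/(99*201 + 79*(1 - 99 + 12*1089)) = 1/(19899 + 79*(1 - 99 + 13068)) = 1/(19899 + 79*12970) = 1/(19899 + 1024630) = 1/1044529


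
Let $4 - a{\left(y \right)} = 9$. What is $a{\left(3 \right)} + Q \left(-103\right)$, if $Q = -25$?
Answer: $2570$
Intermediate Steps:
$a{\left(y \right)} = -5$ ($a{\left(y \right)} = 4 - 9 = -5$)
$a{\left(3 \right)} + Q \left(-103\right) = -5 - -2575 = -5 + 2575 = 2570$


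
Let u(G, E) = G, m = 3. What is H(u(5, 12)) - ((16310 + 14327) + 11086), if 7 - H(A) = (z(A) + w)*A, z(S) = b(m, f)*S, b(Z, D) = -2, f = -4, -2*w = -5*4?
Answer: -41716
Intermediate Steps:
w = 10 (w = -(-5)*4/2 = -½*(-20) = 10)
z(S) = -2*S
H(A) = 7 - A*(10 - 2*A) (H(A) = 7 - (-2*A + 10)*A = 7 - (10 - 2*A)*A = 7 - A*(10 - 2*A))
H(u(5, 12)) - ((16310 + 14327) + 11086) = (7 - 10*5 + 2*5²) - ((16310 + 14327) + 11086) = (7 - 50 + 2*25) - (30637 + 11086) = (7 - 50 + 50) - 1*41723 = 7 - 41723 = -41716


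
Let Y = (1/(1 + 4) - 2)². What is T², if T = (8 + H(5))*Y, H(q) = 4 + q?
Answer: 1896129/625 ≈ 3033.8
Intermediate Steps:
Y = 81/25 (Y = (1/5 - 2)² = (⅕ - 2)² = (-9/5)² = 81/25 ≈ 3.2400)
T = 1377/25 (T = (8 + (4 + 5))*(81/25) = (8 + 9)*(81/25) = 17*(81/25) = 1377/25 ≈ 55.080)
T² = (1377/25)² = 1896129/625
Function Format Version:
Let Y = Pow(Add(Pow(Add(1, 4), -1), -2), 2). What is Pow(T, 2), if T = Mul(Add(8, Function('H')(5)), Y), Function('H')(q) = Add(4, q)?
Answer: Rational(1896129, 625) ≈ 3033.8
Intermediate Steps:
Y = Rational(81, 25) (Y = Pow(Add(Pow(5, -1), -2), 2) = Pow(Add(Rational(1, 5), -2), 2) = Pow(Rational(-9, 5), 2) = Rational(81, 25) ≈ 3.2400)
T = Rational(1377, 25) (T = Mul(Add(8, Add(4, 5)), Rational(81, 25)) = Mul(Add(8, 9), Rational(81, 25)) = Mul(17, Rational(81, 25)) = Rational(1377, 25) ≈ 55.080)
Pow(T, 2) = Pow(Rational(1377, 25), 2) = Rational(1896129, 625)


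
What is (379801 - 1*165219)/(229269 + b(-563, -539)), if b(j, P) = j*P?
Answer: 107291/266363 ≈ 0.40280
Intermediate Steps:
b(j, P) = P*j
(379801 - 1*165219)/(229269 + b(-563, -539)) = (379801 - 1*165219)/(229269 - 539*(-563)) = (379801 - 165219)/(229269 + 303457) = 214582/532726 = 214582*(1/532726) = 107291/266363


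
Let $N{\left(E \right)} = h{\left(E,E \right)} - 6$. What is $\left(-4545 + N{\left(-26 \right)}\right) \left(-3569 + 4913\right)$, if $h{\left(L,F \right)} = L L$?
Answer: $-5208000$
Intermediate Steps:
$h{\left(L,F \right)} = L^{2}$
$N{\left(E \right)} = -6 + E^{2}$ ($N{\left(E \right)} = E^{2} - 6 = -6 + E^{2}$)
$\left(-4545 + N{\left(-26 \right)}\right) \left(-3569 + 4913\right) = \left(-4545 - \left(6 - \left(-26\right)^{2}\right)\right) \left(-3569 + 4913\right) = \left(-4545 + \left(-6 + 676\right)\right) 1344 = \left(-4545 + 670\right) 1344 = \left(-3875\right) 1344 = -5208000$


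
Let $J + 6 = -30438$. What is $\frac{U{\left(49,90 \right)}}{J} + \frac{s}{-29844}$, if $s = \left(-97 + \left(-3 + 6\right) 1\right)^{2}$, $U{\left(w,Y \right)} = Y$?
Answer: $- \frac{11320381}{37857114} \approx -0.29903$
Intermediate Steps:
$J = -30444$ ($J = -6 - 30438 = -30444$)
$s = 8836$ ($s = \left(-97 + 3 \cdot 1\right)^{2} = \left(-97 + 3\right)^{2} = \left(-94\right)^{2} = 8836$)
$\frac{U{\left(49,90 \right)}}{J} + \frac{s}{-29844} = \frac{90}{-30444} + \frac{8836}{-29844} = 90 \left(- \frac{1}{30444}\right) + 8836 \left(- \frac{1}{29844}\right) = - \frac{15}{5074} - \frac{2209}{7461} = - \frac{11320381}{37857114}$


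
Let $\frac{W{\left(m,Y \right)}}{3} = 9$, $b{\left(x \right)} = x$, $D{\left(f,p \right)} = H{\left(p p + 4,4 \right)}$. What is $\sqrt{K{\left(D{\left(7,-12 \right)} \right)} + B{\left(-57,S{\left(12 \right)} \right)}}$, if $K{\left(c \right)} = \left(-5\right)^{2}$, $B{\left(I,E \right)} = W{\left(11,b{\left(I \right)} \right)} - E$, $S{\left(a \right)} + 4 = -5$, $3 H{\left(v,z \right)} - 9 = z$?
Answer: $\sqrt{61} \approx 7.8102$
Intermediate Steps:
$H{\left(v,z \right)} = 3 + \frac{z}{3}$
$D{\left(f,p \right)} = \frac{13}{3}$ ($D{\left(f,p \right)} = 3 + \frac{1}{3} \cdot 4 = 3 + \frac{4}{3} = \frac{13}{3}$)
$S{\left(a \right)} = -9$ ($S{\left(a \right)} = -4 - 5 = -9$)
$W{\left(m,Y \right)} = 27$ ($W{\left(m,Y \right)} = 3 \cdot 9 = 27$)
$B{\left(I,E \right)} = 27 - E$
$K{\left(c \right)} = 25$
$\sqrt{K{\left(D{\left(7,-12 \right)} \right)} + B{\left(-57,S{\left(12 \right)} \right)}} = \sqrt{25 + \left(27 - -9\right)} = \sqrt{25 + \left(27 + 9\right)} = \sqrt{25 + 36} = \sqrt{61}$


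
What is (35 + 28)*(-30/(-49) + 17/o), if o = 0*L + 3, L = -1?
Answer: 2769/7 ≈ 395.57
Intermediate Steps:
o = 3 (o = 0*(-1) + 3 = 0 + 3 = 3)
(35 + 28)*(-30/(-49) + 17/o) = (35 + 28)*(-30/(-49) + 17/3) = 63*(-30*(-1/49) + 17*(⅓)) = 63*(30/49 + 17/3) = 63*(923/147) = 2769/7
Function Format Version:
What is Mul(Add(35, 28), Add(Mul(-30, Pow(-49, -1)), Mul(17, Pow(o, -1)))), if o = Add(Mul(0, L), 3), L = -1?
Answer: Rational(2769, 7) ≈ 395.57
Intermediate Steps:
o = 3 (o = Add(Mul(0, -1), 3) = Add(0, 3) = 3)
Mul(Add(35, 28), Add(Mul(-30, Pow(-49, -1)), Mul(17, Pow(o, -1)))) = Mul(Add(35, 28), Add(Mul(-30, Pow(-49, -1)), Mul(17, Pow(3, -1)))) = Mul(63, Add(Mul(-30, Rational(-1, 49)), Mul(17, Rational(1, 3)))) = Mul(63, Add(Rational(30, 49), Rational(17, 3))) = Mul(63, Rational(923, 147)) = Rational(2769, 7)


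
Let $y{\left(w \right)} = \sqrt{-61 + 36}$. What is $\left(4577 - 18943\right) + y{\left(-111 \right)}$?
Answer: $-14366 + 5 i \approx -14366.0 + 5.0 i$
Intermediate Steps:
$y{\left(w \right)} = 5 i$ ($y{\left(w \right)} = \sqrt{-25} = 5 i$)
$\left(4577 - 18943\right) + y{\left(-111 \right)} = \left(4577 - 18943\right) + 5 i = -14366 + 5 i$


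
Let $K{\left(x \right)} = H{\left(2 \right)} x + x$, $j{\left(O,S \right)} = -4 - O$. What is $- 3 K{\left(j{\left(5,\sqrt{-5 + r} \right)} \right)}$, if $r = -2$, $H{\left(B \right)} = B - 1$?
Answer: $54$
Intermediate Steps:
$H{\left(B \right)} = -1 + B$
$K{\left(x \right)} = 2 x$ ($K{\left(x \right)} = \left(-1 + 2\right) x + x = 1 x + x = x + x = 2 x$)
$- 3 K{\left(j{\left(5,\sqrt{-5 + r} \right)} \right)} = - 3 \cdot 2 \left(-4 - 5\right) = - 3 \cdot 2 \left(-9\right) = \left(-3\right) \left(-18\right) = 54$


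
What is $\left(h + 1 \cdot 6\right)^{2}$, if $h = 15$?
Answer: $441$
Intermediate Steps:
$\left(h + 1 \cdot 6\right)^{2} = \left(15 + 1 \cdot 6\right)^{2} = \left(15 + 6\right)^{2} = 21^{2} = 441$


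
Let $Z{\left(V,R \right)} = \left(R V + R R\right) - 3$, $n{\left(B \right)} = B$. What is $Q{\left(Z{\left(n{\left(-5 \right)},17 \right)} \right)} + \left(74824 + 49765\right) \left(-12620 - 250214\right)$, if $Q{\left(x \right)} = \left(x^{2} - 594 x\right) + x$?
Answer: $-32746304018$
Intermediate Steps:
$Z{\left(V,R \right)} = -3 + R^{2} + R V$ ($Z{\left(V,R \right)} = \left(R V + R^{2}\right) - 3 = \left(R^{2} + R V\right) - 3 = -3 + R^{2} + R V$)
$Q{\left(x \right)} = x^{2} - 593 x$
$Q{\left(Z{\left(n{\left(-5 \right)},17 \right)} \right)} + \left(74824 + 49765\right) \left(-12620 - 250214\right) = \left(-3 + 17^{2} + 17 \left(-5\right)\right) \left(-593 + \left(-3 + 17^{2} + 17 \left(-5\right)\right)\right) + \left(74824 + 49765\right) \left(-12620 - 250214\right) = \left(-3 + 289 - 85\right) \left(-593 - -201\right) + 124589 \left(-262834\right) = 201 \left(-593 + 201\right) - 32746225226 = 201 \left(-392\right) - 32746225226 = -78792 - 32746225226 = -32746304018$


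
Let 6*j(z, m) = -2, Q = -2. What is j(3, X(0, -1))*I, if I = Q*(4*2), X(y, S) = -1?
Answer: 16/3 ≈ 5.3333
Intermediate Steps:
j(z, m) = -⅓ (j(z, m) = (⅙)*(-2) = -⅓)
I = -16 (I = -8*2 = -2*8 = -16)
j(3, X(0, -1))*I = -⅓*(-16) = 16/3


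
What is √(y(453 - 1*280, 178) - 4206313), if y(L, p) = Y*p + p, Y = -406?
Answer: I*√4278403 ≈ 2068.4*I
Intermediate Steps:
y(L, p) = -405*p (y(L, p) = -406*p + p = -405*p)
√(y(453 - 1*280, 178) - 4206313) = √(-405*178 - 4206313) = √(-72090 - 4206313) = √(-4278403) = I*√4278403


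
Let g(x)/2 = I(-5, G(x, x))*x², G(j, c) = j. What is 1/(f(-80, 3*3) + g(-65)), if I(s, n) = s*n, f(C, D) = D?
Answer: 1/2746259 ≈ 3.6413e-7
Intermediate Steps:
I(s, n) = n*s
g(x) = -10*x³ (g(x) = 2*((x*(-5))*x²) = 2*((-5*x)*x²) = 2*(-5*x³) = -10*x³)
1/(f(-80, 3*3) + g(-65)) = 1/(3*3 - 10*(-65)³) = 1/(9 - 10*(-274625)) = 1/(9 + 2746250) = 1/2746259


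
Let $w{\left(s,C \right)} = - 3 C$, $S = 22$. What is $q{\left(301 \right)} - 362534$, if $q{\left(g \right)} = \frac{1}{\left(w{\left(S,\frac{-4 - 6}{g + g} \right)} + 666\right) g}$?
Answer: $- \frac{72681178853}{200481} \approx -3.6253 \cdot 10^{5}$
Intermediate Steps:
$q{\left(g \right)} = \frac{1}{g \left(666 + \frac{15}{g}\right)}$ ($q{\left(g \right)} = \frac{1}{\left(- 3 \frac{-4 - 6}{g + g} + 666\right) g} = \frac{1}{\left(- 3 \left(- \frac{10}{2 g}\right) + 666\right) g} = \frac{1}{\left(- 3 \left(- 10 \frac{1}{2 g}\right) + 666\right) g} = \frac{1}{\left(- 3 \left(- \frac{5}{g}\right) + 666\right) g} = \frac{1}{\left(\frac{15}{g} + 666\right) g} = \frac{1}{\left(666 + \frac{15}{g}\right) g} = \frac{1}{g \left(666 + \frac{15}{g}\right)}$)
$q{\left(301 \right)} - 362534 = \frac{1}{3 \left(5 + 222 \cdot 301\right)} - 362534 = \frac{1}{3 \left(5 + 66822\right)} - 362534 = \frac{1}{3 \cdot 66827} - 362534 = \frac{1}{3} \cdot \frac{1}{66827} - 362534 = \frac{1}{200481} - 362534 = - \frac{72681178853}{200481}$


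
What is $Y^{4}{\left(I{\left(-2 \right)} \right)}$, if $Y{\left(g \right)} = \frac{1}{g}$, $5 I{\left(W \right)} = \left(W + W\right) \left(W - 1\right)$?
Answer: $\frac{625}{20736} \approx 0.030141$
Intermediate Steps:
$I{\left(W \right)} = \frac{2 W \left(-1 + W\right)}{5}$ ($I{\left(W \right)} = \frac{\left(W + W\right) \left(W - 1\right)}{5} = \frac{2 W \left(-1 + W\right)}{5}$)
$Y^{4}{\left(I{\left(-2 \right)} \right)} = \left(\frac{1}{\frac{2}{5} \left(-2\right) \left(-1 - 2\right)}\right)^{4} = \left(\frac{1}{\frac{2}{5} \left(-2\right) \left(-3\right)}\right)^{4} = \left(\frac{1}{\frac{12}{5}}\right)^{4} = \left(\frac{5}{12}\right)^{4} = \frac{625}{20736}$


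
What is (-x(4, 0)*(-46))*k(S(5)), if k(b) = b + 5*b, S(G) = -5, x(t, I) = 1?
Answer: -1380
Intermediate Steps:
k(b) = 6*b
(-x(4, 0)*(-46))*k(S(5)) = (-1*1*(-46))*(6*(-5)) = -1*(-46)*(-30) = 46*(-30) = -1380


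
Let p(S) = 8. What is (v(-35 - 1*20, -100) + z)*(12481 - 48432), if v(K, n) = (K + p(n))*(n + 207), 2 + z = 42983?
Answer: -1364412352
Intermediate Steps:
z = 42981 (z = -2 + 42983 = 42981)
v(K, n) = (8 + K)*(207 + n) (v(K, n) = (K + 8)*(n + 207) = (8 + K)*(207 + n))
(v(-35 - 1*20, -100) + z)*(12481 - 48432) = ((1656 + 8*(-100) + 207*(-35 - 1*20) + (-35 - 1*20)*(-100)) + 42981)*(12481 - 48432) = ((1656 - 800 + 207*(-35 - 20) + (-35 - 20)*(-100)) + 42981)*(-35951) = ((1656 - 800 + 207*(-55) - 55*(-100)) + 42981)*(-35951) = ((1656 - 800 - 11385 + 5500) + 42981)*(-35951) = (-5029 + 42981)*(-35951) = 37952*(-35951) = -1364412352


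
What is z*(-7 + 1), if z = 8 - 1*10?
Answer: 12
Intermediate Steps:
z = -2 (z = 8 - 10 = -2)
z*(-7 + 1) = -2*(-7 + 1) = -2*(-6) = 12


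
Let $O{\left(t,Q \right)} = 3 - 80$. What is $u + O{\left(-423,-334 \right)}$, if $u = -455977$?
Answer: $-456054$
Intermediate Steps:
$O{\left(t,Q \right)} = -77$ ($O{\left(t,Q \right)} = 3 - 80 = -77$)
$u + O{\left(-423,-334 \right)} = -455977 - 77 = -456054$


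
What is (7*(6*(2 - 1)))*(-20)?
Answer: -840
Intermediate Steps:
(7*(6*(2 - 1)))*(-20) = (7*(6*1))*(-20) = (7*6)*(-20) = 42*(-20) = -840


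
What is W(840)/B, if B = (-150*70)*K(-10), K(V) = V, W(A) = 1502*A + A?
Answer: 1503/125 ≈ 12.024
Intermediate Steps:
W(A) = 1503*A
B = 105000 (B = -150*70*(-10) = -10500*(-10) = 105000)
W(840)/B = (1503*840)/105000 = 1262520*(1/105000) = 1503/125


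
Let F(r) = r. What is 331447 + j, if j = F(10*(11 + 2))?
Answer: 331577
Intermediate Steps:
j = 130 (j = 10*(11 + 2) = 10*13 = 130)
331447 + j = 331447 + 130 = 331577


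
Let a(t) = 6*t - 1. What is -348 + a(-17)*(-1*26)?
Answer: 2330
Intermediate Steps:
a(t) = -1 + 6*t
-348 + a(-17)*(-1*26) = -348 + (-1 + 6*(-17))*(-1*26) = -348 + (-1 - 102)*(-26) = -348 - 103*(-26) = -348 + 2678 = 2330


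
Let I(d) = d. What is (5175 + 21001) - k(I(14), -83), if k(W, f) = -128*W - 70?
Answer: 28038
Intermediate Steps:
k(W, f) = -70 - 128*W
(5175 + 21001) - k(I(14), -83) = (5175 + 21001) - (-70 - 128*14) = 26176 - (-70 - 1792) = 26176 - 1*(-1862) = 26176 + 1862 = 28038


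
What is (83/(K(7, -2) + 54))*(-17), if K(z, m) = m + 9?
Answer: -1411/61 ≈ -23.131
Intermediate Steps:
K(z, m) = 9 + m
(83/(K(7, -2) + 54))*(-17) = (83/((9 - 2) + 54))*(-17) = (83/(7 + 54))*(-17) = (83/61)*(-17) = -1411/61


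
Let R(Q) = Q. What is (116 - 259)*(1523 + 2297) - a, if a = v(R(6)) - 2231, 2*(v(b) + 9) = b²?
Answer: -544038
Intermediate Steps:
v(b) = -9 + b²/2
a = -2222 (a = (-9 + (½)*6²) - 2231 = (-9 + (½)*36) - 2231 = (-9 + 18) - 2231 = 9 - 2231 = -2222)
(116 - 259)*(1523 + 2297) - a = (116 - 259)*(1523 + 2297) - 1*(-2222) = -143*3820 + 2222 = -546260 + 2222 = -544038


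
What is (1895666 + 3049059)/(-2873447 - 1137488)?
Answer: -988945/802187 ≈ -1.2328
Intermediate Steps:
(1895666 + 3049059)/(-2873447 - 1137488) = 4944725/(-4010935) = 4944725*(-1/4010935) = -988945/802187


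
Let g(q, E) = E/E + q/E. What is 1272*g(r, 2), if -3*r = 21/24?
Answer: 2173/2 ≈ 1086.5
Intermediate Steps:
r = -7/24 ≈ -0.29167
g(q, E) = 1 + q/E
1272*g(r, 2) = 1272*((2 - 7/24)/2) = 1272*((1/2)*(41/24)) = 1272*(41/48) = 2173/2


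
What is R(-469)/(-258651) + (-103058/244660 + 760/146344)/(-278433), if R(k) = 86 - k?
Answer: -38396051139578017/17906481949062165030 ≈ -0.0021443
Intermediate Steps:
R(-469)/(-258651) + (-103058/244660 + 760/146344)/(-278433) = (86 - 1*(-469))/(-258651) + (-103058/244660 + 760/146344)/(-278433) = (86 + 469)*(-1/258651) + (-103058*1/244660 + 760*(1/146344))*(-1/278433) = 555*(-1/258651) + (-51529/122330 + 95/18293)*(-1/278433) = -185/86217 - 930998647/2237782690*(-1/278433) = -185/86217 + 930998647/623072547724770 = -38396051139578017/17906481949062165030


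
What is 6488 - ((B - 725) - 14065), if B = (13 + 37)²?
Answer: 18778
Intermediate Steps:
B = 2500 (B = 50² = 2500)
6488 - ((B - 725) - 14065) = 6488 - ((2500 - 725) - 14065) = 6488 - (1775 - 14065) = 6488 - 1*(-12290) = 6488 + 12290 = 18778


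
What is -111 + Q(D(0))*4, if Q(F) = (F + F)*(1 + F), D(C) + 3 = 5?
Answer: -63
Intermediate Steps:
D(C) = 2 (D(C) = -3 + 5 = 2)
Q(F) = 2*F*(1 + F) (Q(F) = (2*F)*(1 + F) = 2*F*(1 + F))
-111 + Q(D(0))*4 = -111 + (2*2*(1 + 2))*4 = -111 + (2*2*3)*4 = -111 + 12*4 = -111 + 48 = -63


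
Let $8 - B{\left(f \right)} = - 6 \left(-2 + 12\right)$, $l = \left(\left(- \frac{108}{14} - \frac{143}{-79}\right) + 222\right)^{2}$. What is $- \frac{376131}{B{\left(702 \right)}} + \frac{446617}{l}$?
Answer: $- \frac{5362047202560727}{971073252068} \approx -5521.8$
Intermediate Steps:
$l = \frac{14280489001}{305809}$ ($l = \left(\left(\left(-108\right) \frac{1}{14} - - \frac{143}{79}\right) + 222\right)^{2} = \left(\left(- \frac{54}{7} + \frac{143}{79}\right) + 222\right)^{2} = \left(- \frac{3265}{553} + 222\right)^{2} = \left(\frac{119501}{553}\right)^{2} = \frac{14280489001}{305809} \approx 46697.0$)
$B{\left(f \right)} = 68$ ($B{\left(f \right)} = 8 - - 6 \left(-2 + 12\right) = 8 - \left(-6\right) 10 = 8 - -60 = 8 + 60 = 68$)
$- \frac{376131}{B{\left(702 \right)}} + \frac{446617}{l} = - \frac{376131}{68} + \frac{446617}{\frac{14280489001}{305809}} = \left(-376131\right) \frac{1}{68} + 446617 \cdot \frac{305809}{14280489001} = - \frac{376131}{68} + \frac{136579498153}{14280489001} = - \frac{5362047202560727}{971073252068}$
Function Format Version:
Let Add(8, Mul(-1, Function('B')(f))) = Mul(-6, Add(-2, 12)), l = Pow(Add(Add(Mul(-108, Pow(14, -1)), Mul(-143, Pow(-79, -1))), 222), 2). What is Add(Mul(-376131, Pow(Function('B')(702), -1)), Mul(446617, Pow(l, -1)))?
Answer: Rational(-5362047202560727, 971073252068) ≈ -5521.8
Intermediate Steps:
l = Rational(14280489001, 305809) (l = Pow(Add(Add(Mul(-108, Rational(1, 14)), Mul(-143, Rational(-1, 79))), 222), 2) = Pow(Add(Add(Rational(-54, 7), Rational(143, 79)), 222), 2) = Pow(Add(Rational(-3265, 553), 222), 2) = Pow(Rational(119501, 553), 2) = Rational(14280489001, 305809) ≈ 46697.)
Function('B')(f) = 68 (Function('B')(f) = Add(8, Mul(-1, Mul(-6, Add(-2, 12)))) = Add(8, Mul(-1, Mul(-6, 10))) = Add(8, Mul(-1, -60)) = Add(8, 60) = 68)
Add(Mul(-376131, Pow(Function('B')(702), -1)), Mul(446617, Pow(l, -1))) = Add(Mul(-376131, Pow(68, -1)), Mul(446617, Pow(Rational(14280489001, 305809), -1))) = Add(Mul(-376131, Rational(1, 68)), Mul(446617, Rational(305809, 14280489001))) = Add(Rational(-376131, 68), Rational(136579498153, 14280489001)) = Rational(-5362047202560727, 971073252068)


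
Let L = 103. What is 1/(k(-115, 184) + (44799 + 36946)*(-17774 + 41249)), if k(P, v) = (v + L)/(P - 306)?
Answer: 421/807883791088 ≈ 5.2111e-10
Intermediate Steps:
k(P, v) = (103 + v)/(-306 + P) (k(P, v) = (v + 103)/(P - 306) = (103 + v)/(-306 + P))
1/(k(-115, 184) + (44799 + 36946)*(-17774 + 41249)) = 1/((103 + 184)/(-306 - 115) + (44799 + 36946)*(-17774 + 41249)) = 1/(287/(-421) + 81745*23475) = 1/(-1/421*287 + 1918963875) = 1/(-287/421 + 1918963875) = 1/(807883791088/421) = 421/807883791088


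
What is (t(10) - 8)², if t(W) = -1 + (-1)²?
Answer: 64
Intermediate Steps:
t(W) = 0 (t(W) = -1 + 1 = 0)
(t(10) - 8)² = (0 - 8)² = (-8)² = 64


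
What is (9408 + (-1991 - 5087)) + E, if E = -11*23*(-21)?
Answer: 7643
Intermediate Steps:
E = 5313 (E = -253*(-21) = 5313)
(9408 + (-1991 - 5087)) + E = (9408 + (-1991 - 5087)) + 5313 = (9408 - 7078) + 5313 = 2330 + 5313 = 7643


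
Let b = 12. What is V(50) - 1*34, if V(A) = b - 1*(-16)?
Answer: -6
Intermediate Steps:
V(A) = 28 (V(A) = 12 - 1*(-16) = 12 + 16 = 28)
V(50) - 1*34 = 28 - 1*34 = 28 - 34 = -6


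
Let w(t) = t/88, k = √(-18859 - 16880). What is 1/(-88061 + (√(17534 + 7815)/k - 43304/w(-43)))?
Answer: 37080892233/20807601491000 + 105393*I*√278839/20807601491000 ≈ 0.0017821 + 2.6746e-6*I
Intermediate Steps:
k = 57*I*√11 (k = √(-35739) = 57*I*√11 ≈ 189.05*I)
w(t) = t/88 (w(t) = t*(1/88) = t/88)
1/(-88061 + (√(17534 + 7815)/k - 43304/w(-43))) = 1/(-88061 + (√(17534 + 7815)/((57*I*√11)) - 43304/((1/88)*(-43)))) = 1/(-88061 + (√25349*(-I*√11/627) - 43304/(-43/88))) = 1/(-88061 + (-I*√278839/627 - 43304*(-88/43))) = 1/(-88061 + (-I*√278839/627 + 3810752/43)) = 1/(-88061 + (3810752/43 - I*√278839/627)) = 1/(24129/43 - I*√278839/627)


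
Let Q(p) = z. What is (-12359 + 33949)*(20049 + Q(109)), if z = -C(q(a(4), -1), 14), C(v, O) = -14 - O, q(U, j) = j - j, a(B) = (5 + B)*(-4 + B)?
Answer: 433462430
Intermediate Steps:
a(B) = (-4 + B)*(5 + B)
q(U, j) = 0
z = 28 (z = -(-14 - 1*14) = -(-14 - 14) = -1*(-28) = 28)
Q(p) = 28
(-12359 + 33949)*(20049 + Q(109)) = (-12359 + 33949)*(20049 + 28) = 21590*20077 = 433462430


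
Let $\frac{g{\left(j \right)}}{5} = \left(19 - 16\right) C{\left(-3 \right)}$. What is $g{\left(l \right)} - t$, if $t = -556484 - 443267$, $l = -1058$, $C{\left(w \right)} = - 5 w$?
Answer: $999976$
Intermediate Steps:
$g{\left(j \right)} = 225$ ($g{\left(j \right)} = 5 \left(19 - 16\right) \left(\left(-5\right) \left(-3\right)\right) = 5 \cdot 3 \cdot 15 = 5 \cdot 45 = 225$)
$t = -999751$
$g{\left(l \right)} - t = 225 - -999751 = 225 + 999751 = 999976$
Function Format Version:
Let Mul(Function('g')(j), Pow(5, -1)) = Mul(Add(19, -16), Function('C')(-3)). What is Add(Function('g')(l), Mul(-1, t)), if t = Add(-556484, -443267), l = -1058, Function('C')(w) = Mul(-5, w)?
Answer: 999976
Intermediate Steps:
Function('g')(j) = 225 (Function('g')(j) = Mul(5, Mul(Add(19, -16), Mul(-5, -3))) = Mul(5, Mul(3, 15)) = Mul(5, 45) = 225)
t = -999751
Add(Function('g')(l), Mul(-1, t)) = Add(225, Mul(-1, -999751)) = Add(225, 999751) = 999976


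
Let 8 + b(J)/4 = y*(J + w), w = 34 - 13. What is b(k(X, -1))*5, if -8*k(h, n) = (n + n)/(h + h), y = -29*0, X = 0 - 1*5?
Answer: -160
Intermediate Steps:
w = 21
X = -5 (X = 0 - 5 = -5)
y = 0
k(h, n) = -n/(8*h) (k(h, n) = -(n + n)/(8*(h + h)) = -2*n/(8*(2*h)) = -2*n*1/(2*h)/8 = -n/(8*h))
b(J) = -32 (b(J) = -32 + 4*(0*(J + 21)) = -32 + 4*(0*(21 + J)) = -32 + 4*0 = -32 + 0 = -32)
b(k(X, -1))*5 = -32*5 = -160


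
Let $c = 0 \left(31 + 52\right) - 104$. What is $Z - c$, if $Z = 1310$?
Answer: $1414$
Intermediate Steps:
$c = -104$ ($c = 0 \cdot 83 - 104 = 0 - 104 = -104$)
$Z - c = 1310 - -104 = 1310 + 104 = 1414$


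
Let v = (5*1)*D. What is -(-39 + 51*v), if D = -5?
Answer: 1314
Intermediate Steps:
v = -25 (v = (5*1)*(-5) = 5*(-5) = -25)
-(-39 + 51*v) = -(-39 + 51*(-25)) = -(-39 - 1275) = -1*(-1314) = 1314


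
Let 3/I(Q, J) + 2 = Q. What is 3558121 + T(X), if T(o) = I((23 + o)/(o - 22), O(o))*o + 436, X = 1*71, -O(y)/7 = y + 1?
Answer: 14223791/4 ≈ 3.5559e+6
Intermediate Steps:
O(y) = -7 - 7*y (O(y) = -7*(y + 1) = -7*(1 + y) = -7 - 7*y)
I(Q, J) = 3/(-2 + Q)
X = 71
T(o) = 436 + 3*o/(-2 + (23 + o)/(-22 + o)) (T(o) = (3/(-2 + (23 + o)/(o - 22)))*o + 436 = (3/(-2 + (23 + o)/(-22 + o)))*o + 436 = 3*o/(-2 + (23 + o)/(-22 + o)) + 436 = 436 + 3*o/(-2 + (23 + o)/(-22 + o)))
3558121 + T(X) = 3558121 + (-29212 - 3*71**2 + 502*71)/(-67 + 71) = 3558121 + (-29212 - 3*5041 + 35642)/4 = 3558121 + (-29212 - 15123 + 35642)/4 = 3558121 + (1/4)*(-8693) = 3558121 - 8693/4 = 14223791/4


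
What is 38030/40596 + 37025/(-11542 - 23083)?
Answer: -3725563/28112730 ≈ -0.13252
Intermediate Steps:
38030/40596 + 37025/(-11542 - 23083) = 38030*(1/40596) + 37025/(-34625) = 19015/20298 + 37025*(-1/34625) = 19015/20298 - 1481/1385 = -3725563/28112730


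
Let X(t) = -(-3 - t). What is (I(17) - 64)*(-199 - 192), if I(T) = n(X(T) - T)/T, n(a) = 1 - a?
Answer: 25070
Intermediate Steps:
X(t) = 3 + t
I(T) = -2/T (I(T) = (1 - ((3 + T) - T))/T = (1 - 1*3)/T = (1 - 3)/T = -2/T)
(I(17) - 64)*(-199 - 192) = (-2/17 - 64)*(-199 - 192) = (-2*1/17 - 64)*(-391) = (-2/17 - 64)*(-391) = -1090/17*(-391) = 25070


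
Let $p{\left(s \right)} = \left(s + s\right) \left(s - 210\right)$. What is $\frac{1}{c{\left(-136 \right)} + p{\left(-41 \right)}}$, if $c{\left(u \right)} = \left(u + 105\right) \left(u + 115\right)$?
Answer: $\frac{1}{21233} \approx 4.7097 \cdot 10^{-5}$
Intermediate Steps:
$c{\left(u \right)} = \left(105 + u\right) \left(115 + u\right)$
$p{\left(s \right)} = 2 s \left(-210 + s\right)$
$\frac{1}{c{\left(-136 \right)} + p{\left(-41 \right)}} = \frac{1}{\left(12075 + \left(-136\right)^{2} + 220 \left(-136\right)\right) + 2 \left(-41\right) \left(-210 - 41\right)} = \frac{1}{\left(12075 + 18496 - 29920\right) + 2 \left(-41\right) \left(-251\right)} = \frac{1}{651 + 20582} = \frac{1}{21233}$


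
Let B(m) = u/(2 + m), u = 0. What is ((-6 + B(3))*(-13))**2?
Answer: 6084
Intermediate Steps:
B(m) = 0 (B(m) = 0/(2 + m) = 0)
((-6 + B(3))*(-13))**2 = ((-6 + 0)*(-13))**2 = (-6*(-13))**2 = 78**2 = 6084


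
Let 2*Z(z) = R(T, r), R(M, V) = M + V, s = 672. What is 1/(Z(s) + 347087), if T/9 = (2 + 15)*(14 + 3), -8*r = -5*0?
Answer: 2/696775 ≈ 2.8704e-6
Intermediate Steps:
r = 0 (r = -(-5)*0/8 = -⅛*0 = 0)
T = 2601 (T = 9*((2 + 15)*(14 + 3)) = 9*(17*17) = 9*289 = 2601)
Z(z) = 2601/2 (Z(z) = (2601 + 0)/2 = (½)*2601 = 2601/2)
1/(Z(s) + 347087) = 1/(2601/2 + 347087) = 1/(696775/2) = 2/696775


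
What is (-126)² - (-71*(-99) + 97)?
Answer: 8750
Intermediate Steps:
(-126)² - (-71*(-99) + 97) = 15876 - (7029 + 97) = 15876 - 1*7126 = 15876 - 7126 = 8750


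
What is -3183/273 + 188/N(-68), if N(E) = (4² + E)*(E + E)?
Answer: -143967/12376 ≈ -11.633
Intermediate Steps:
N(E) = 2*E*(16 + E) (N(E) = (16 + E)*(2*E) = 2*E*(16 + E))
-3183/273 + 188/N(-68) = -3183/273 + 188/((2*(-68)*(16 - 68))) = -3183*1/273 + 188/((2*(-68)*(-52))) = -1061/91 + 188/7072 = -1061/91 + 188*(1/7072) = -1061/91 + 47/1768 = -143967/12376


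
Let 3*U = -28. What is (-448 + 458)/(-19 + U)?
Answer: -6/17 ≈ -0.35294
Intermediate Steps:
U = -28/3 (U = (1/3)*(-28) = -28/3 ≈ -9.3333)
(-448 + 458)/(-19 + U) = (-448 + 458)/(-19 - 28/3) = 10/(-85/3) = 10*(-3/85) = -6/17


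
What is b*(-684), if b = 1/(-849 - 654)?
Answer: 76/167 ≈ 0.45509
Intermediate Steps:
b = -1/1503 (b = 1/(-1503) = -1/1503 ≈ -0.00066534)
b*(-684) = -1/1503*(-684) = 76/167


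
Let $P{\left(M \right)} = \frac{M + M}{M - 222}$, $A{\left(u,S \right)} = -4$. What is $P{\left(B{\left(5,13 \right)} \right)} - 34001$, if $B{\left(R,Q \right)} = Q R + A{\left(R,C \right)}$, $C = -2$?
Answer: $- \frac{5474283}{161} \approx -34002.0$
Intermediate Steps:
$B{\left(R,Q \right)} = -4 + Q R$ ($B{\left(R,Q \right)} = Q R - 4 = -4 + Q R$)
$P{\left(M \right)} = \frac{2 M}{-222 + M}$
$P{\left(B{\left(5,13 \right)} \right)} - 34001 = \frac{2 \left(-4 + 13 \cdot 5\right)}{-222 + \left(-4 + 13 \cdot 5\right)} - 34001 = \frac{2 \left(-4 + 65\right)}{-222 + \left(-4 + 65\right)} - 34001 = 2 \cdot 61 \frac{1}{-222 + 61} - 34001 = 2 \cdot 61 \frac{1}{-161} - 34001 = 2 \cdot 61 \left(- \frac{1}{161}\right) - 34001 = - \frac{122}{161} - 34001 = - \frac{5474283}{161}$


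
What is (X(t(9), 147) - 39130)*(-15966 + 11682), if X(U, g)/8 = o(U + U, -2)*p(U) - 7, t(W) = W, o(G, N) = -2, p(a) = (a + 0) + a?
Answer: 169106616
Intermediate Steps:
p(a) = 2*a (p(a) = a + a = 2*a)
X(U, g) = -56 - 32*U (X(U, g) = 8*(-4*U - 7) = 8*(-7 - 4*U) = -56 - 32*U)
(X(t(9), 147) - 39130)*(-15966 + 11682) = ((-56 - 32*9) - 39130)*(-15966 + 11682) = ((-56 - 288) - 39130)*(-4284) = (-344 - 39130)*(-4284) = -39474*(-4284) = 169106616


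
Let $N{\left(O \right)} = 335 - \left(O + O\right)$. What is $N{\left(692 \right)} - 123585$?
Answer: $-124634$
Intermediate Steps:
$N{\left(O \right)} = 335 - 2 O$
$N{\left(692 \right)} - 123585 = \left(335 - 1384\right) - 123585 = -1049 - 123585 = -124634$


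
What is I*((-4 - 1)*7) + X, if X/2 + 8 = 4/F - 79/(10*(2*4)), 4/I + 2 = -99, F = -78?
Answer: -2629901/157560 ≈ -16.691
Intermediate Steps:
I = -4/101 (I = 4/(-2 - 99) = 4/(-101) = 4*(-1/101) = -4/101 ≈ -0.039604)
X = -28201/1560 (X = -16 + 2*(4/(-78) - 79/(10*(2*4))) = -16 + 2*(4*(-1/78) - 79/(10*8)) = -16 + 2*(-2/39 - 79/80) = -16 + 2*(-3241/3120) = -16 - 3241/1560 = -28201/1560 ≈ -18.078)
I*((-4 - 1)*7) + X = -4*(-4 - 1)*7/101 - 28201/1560 = -(-20)*7/101 - 28201/1560 = -4/101*(-35) - 28201/1560 = 140/101 - 28201/1560 = -2629901/157560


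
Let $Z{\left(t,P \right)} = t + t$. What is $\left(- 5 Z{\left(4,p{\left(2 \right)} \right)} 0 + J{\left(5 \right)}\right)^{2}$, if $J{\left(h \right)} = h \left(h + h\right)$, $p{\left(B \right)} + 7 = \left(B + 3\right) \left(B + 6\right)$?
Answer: $2500$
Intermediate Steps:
$p{\left(B \right)} = -7 + \left(3 + B\right) \left(6 + B\right)$ ($p{\left(B \right)} = -7 + \left(B + 3\right) \left(B + 6\right) = -7 + \left(3 + B\right) \left(6 + B\right)$)
$Z{\left(t,P \right)} = 2 t$
$J{\left(h \right)} = 2 h^{2}$ ($J{\left(h \right)} = h 2 h = 2 h^{2}$)
$\left(- 5 Z{\left(4,p{\left(2 \right)} \right)} 0 + J{\left(5 \right)}\right)^{2} = \left(- 5 \cdot 2 \cdot 4 \cdot 0 + 2 \cdot 5^{2}\right)^{2} = \left(\left(-5\right) 8 \cdot 0 + 2 \cdot 25\right)^{2} = \left(\left(-40\right) 0 + 50\right)^{2} = \left(0 + 50\right)^{2} = 50^{2} = 2500$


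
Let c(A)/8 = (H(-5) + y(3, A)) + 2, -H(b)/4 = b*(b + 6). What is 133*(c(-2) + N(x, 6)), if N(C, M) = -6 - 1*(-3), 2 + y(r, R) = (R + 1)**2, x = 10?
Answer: 21945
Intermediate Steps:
y(r, R) = -2 + (1 + R)**2 (y(r, R) = -2 + (R + 1)**2 = -2 + (1 + R)**2)
H(b) = -4*b*(6 + b) (H(b) = -4*b*(b + 6) = -4*b*(6 + b))
c(A) = 160 + 8*(1 + A)**2 (c(A) = 8*((-4*(-5)*(6 - 5) + (-2 + (1 + A)**2)) + 2) = 8*((-4*(-5)*1 + (-2 + (1 + A)**2)) + 2) = 8*((20 + (-2 + (1 + A)**2)) + 2) = 8*((18 + (1 + A)**2) + 2) = 8*(20 + (1 + A)**2) = 160 + 8*(1 + A)**2)
N(C, M) = -3 (N(C, M) = -6 + 3 = -3)
133*(c(-2) + N(x, 6)) = 133*((160 + 8*(1 - 2)**2) - 3) = 133*((160 + 8*(-1)**2) - 3) = 133*((160 + 8*1) - 3) = 133*((160 + 8) - 3) = 133*(168 - 3) = 133*165 = 21945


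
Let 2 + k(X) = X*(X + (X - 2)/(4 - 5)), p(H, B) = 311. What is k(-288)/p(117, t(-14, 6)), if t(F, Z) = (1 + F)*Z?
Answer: -578/311 ≈ -1.8585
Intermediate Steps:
t(F, Z) = Z*(1 + F)
k(X) = -2 + 2*X (k(X) = -2 + X*(X + (X - 2)/(4 - 5)) = -2 + X*(X + (-2 + X)/(-1)) = -2 + X*(X + (-2 + X)*(-1)) = -2 + X*(X + (2 - X)) = -2 + X*2 = -2 + 2*X)
k(-288)/p(117, t(-14, 6)) = (-2 + 2*(-288))/311 = (-2 - 576)*(1/311) = -578*1/311 = -578/311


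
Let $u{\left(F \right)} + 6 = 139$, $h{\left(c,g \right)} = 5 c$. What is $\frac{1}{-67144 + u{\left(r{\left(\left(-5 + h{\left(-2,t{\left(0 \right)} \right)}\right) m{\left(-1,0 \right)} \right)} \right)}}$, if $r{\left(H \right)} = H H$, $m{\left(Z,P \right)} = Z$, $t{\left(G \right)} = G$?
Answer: $- \frac{1}{67011} \approx -1.4923 \cdot 10^{-5}$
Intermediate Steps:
$r{\left(H \right)} = H^{2}$
$u{\left(F \right)} = 133$ ($u{\left(F \right)} = -6 + 139 = 133$)
$\frac{1}{-67144 + u{\left(r{\left(\left(-5 + h{\left(-2,t{\left(0 \right)} \right)}\right) m{\left(-1,0 \right)} \right)} \right)}} = \frac{1}{-67144 + 133} = \frac{1}{-67011} = - \frac{1}{67011}$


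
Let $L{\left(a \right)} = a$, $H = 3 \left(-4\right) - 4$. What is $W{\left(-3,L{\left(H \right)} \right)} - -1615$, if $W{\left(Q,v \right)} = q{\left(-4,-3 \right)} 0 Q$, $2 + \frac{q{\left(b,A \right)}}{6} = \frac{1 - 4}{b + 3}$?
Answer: $1615$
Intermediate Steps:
$H = -16$ ($H = -12 - 4 = -16$)
$q{\left(b,A \right)} = -12 - \frac{18}{3 + b}$ ($q{\left(b,A \right)} = -12 + 6 \frac{1 - 4}{b + 3} = -12 + 6 \left(- \frac{3}{3 + b}\right) = -12 - \frac{18}{3 + b}$)
$W{\left(Q,v \right)} = 0$ ($W{\left(Q,v \right)} = \frac{6 \left(-9 - -8\right)}{3 - 4} \cdot 0 Q = \frac{6 \left(-9 + 8\right)}{-1} \cdot 0 Q = 6 \left(-1\right) \left(-1\right) 0 Q = 6 \cdot 0 Q = 0 Q = 0$)
$W{\left(-3,L{\left(H \right)} \right)} - -1615 = 0 - -1615 = 0 + 1615 = 1615$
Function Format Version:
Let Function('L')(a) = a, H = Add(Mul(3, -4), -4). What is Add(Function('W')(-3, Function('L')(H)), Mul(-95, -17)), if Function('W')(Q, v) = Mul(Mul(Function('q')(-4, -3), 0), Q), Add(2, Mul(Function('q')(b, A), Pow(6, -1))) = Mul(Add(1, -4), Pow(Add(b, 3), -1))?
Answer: 1615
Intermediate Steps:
H = -16 (H = Add(-12, -4) = -16)
Function('q')(b, A) = Add(-12, Mul(-18, Pow(Add(3, b), -1))) (Function('q')(b, A) = Add(-12, Mul(6, Mul(Add(1, -4), Pow(Add(b, 3), -1)))) = Add(-12, Mul(6, Mul(-3, Pow(Add(3, b), -1)))) = Add(-12, Mul(-18, Pow(Add(3, b), -1))))
Function('W')(Q, v) = 0 (Function('W')(Q, v) = Mul(Mul(Mul(6, Pow(Add(3, -4), -1), Add(-9, Mul(-2, -4))), 0), Q) = Mul(Mul(Mul(6, Pow(-1, -1), Add(-9, 8)), 0), Q) = Mul(Mul(Mul(6, -1, -1), 0), Q) = Mul(Mul(6, 0), Q) = Mul(0, Q) = 0)
Add(Function('W')(-3, Function('L')(H)), Mul(-95, -17)) = Add(0, Mul(-95, -17)) = Add(0, 1615) = 1615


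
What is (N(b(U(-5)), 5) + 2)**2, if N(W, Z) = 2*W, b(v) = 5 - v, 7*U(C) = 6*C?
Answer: 20736/49 ≈ 423.18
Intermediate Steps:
U(C) = 6*C/7 (U(C) = (6*C)/7 = 6*C/7)
(N(b(U(-5)), 5) + 2)**2 = (2*(5 - 6*(-5)/7) + 2)**2 = (2*(5 - 1*(-30/7)) + 2)**2 = (2*(5 + 30/7) + 2)**2 = (2*(65/7) + 2)**2 = (130/7 + 2)**2 = (144/7)**2 = 20736/49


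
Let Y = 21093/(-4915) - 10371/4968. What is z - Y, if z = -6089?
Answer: -49507911197/8139240 ≈ -6082.6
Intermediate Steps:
Y = -51921163/8139240 (Y = 21093*(-1/4915) - 10371*1/4968 = -21093/4915 - 3457/1656 = -51921163/8139240 ≈ -6.3791)
z - Y = -6089 - 1*(-51921163/8139240) = -6089 + 51921163/8139240 = -49507911197/8139240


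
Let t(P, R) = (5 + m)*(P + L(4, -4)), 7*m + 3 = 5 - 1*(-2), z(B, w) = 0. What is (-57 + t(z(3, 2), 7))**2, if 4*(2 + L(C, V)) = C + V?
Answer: 227529/49 ≈ 4643.4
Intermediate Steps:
m = 4/7 (m = -3/7 + (5 - 1*(-2))/7 = -3/7 + (5 + 2)/7 = -3/7 + (1/7)*7 = -3/7 + 1 = 4/7 ≈ 0.57143)
L(C, V) = -2 + C/4 + V/4 (L(C, V) = -2 + (C + V)/4 = -2 + (C/4 + V/4) = -2 + C/4 + V/4)
t(P, R) = -78/7 + 39*P/7 (t(P, R) = (5 + 4/7)*(P + (-2 + (1/4)*4 + (1/4)*(-4))) = 39*(P + (-2 + 1 - 1))/7 = 39*(P - 2)/7 = 39*(-2 + P)/7 = -78/7 + 39*P/7)
(-57 + t(z(3, 2), 7))**2 = (-57 + (-78/7 + (39/7)*0))**2 = (-57 + (-78/7 + 0))**2 = (-57 - 78/7)**2 = (-477/7)**2 = 227529/49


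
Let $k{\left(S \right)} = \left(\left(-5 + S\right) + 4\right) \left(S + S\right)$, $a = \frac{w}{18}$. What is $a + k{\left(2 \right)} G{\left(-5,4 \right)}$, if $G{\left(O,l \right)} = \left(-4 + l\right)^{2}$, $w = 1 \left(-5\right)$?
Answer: $- \frac{5}{18} \approx -0.27778$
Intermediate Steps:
$w = -5$
$a = - \frac{5}{18} \approx -0.27778$
$k{\left(S \right)} = 2 S \left(-1 + S\right)$ ($k{\left(S \right)} = \left(-1 + S\right) 2 S = 2 S \left(-1 + S\right)$)
$a + k{\left(2 \right)} G{\left(-5,4 \right)} = - \frac{5}{18} + 2 \cdot 2 \left(-1 + 2\right) \left(-4 + 4\right)^{2} = - \frac{5}{18} + 2 \cdot 2 \cdot 1 \cdot 0^{2} = - \frac{5}{18} + 4 \cdot 0 = - \frac{5}{18} + 0 = - \frac{5}{18}$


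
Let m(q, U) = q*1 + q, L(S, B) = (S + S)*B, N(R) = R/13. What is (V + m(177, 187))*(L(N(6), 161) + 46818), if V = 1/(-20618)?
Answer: 2228190707193/134017 ≈ 1.6626e+7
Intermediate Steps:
N(R) = R/13 (N(R) = R*(1/13) = R/13)
L(S, B) = 2*B*S (L(S, B) = (2*S)*B = 2*B*S)
m(q, U) = 2*q (m(q, U) = q + q = 2*q)
V = -1/20618 ≈ -4.8501e-5
(V + m(177, 187))*(L(N(6), 161) + 46818) = (-1/20618 + 2*177)*(2*161*((1/13)*6) + 46818) = (-1/20618 + 354)*(2*161*(6/13) + 46818) = 7298771*(1932/13 + 46818)/20618 = (7298771/20618)*(610566/13) = 2228190707193/134017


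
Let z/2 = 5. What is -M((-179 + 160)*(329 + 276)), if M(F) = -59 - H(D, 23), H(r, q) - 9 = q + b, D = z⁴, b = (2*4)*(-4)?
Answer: 59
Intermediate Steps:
z = 10 (z = 2*5 = 10)
b = -32 (b = 8*(-4) = -32)
D = 10000 (D = 10⁴ = 10000)
H(r, q) = -23 + q (H(r, q) = 9 + (q - 32) = 9 + (-32 + q) = -23 + q)
M(F) = -59 (M(F) = -59 - (-23 + 23) = -59 - 1*0 = -59 + 0 = -59)
-M((-179 + 160)*(329 + 276)) = -1*(-59) = 59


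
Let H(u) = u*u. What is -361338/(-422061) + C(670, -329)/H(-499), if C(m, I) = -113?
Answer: 29975276815/35031203687 ≈ 0.85567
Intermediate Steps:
H(u) = u²
-361338/(-422061) + C(670, -329)/H(-499) = -361338/(-422061) - 113/((-499)²) = -361338*(-1/422061) - 113/249001 = 120446/140687 - 113*1/249001 = 120446/140687 - 113/249001 = 29975276815/35031203687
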